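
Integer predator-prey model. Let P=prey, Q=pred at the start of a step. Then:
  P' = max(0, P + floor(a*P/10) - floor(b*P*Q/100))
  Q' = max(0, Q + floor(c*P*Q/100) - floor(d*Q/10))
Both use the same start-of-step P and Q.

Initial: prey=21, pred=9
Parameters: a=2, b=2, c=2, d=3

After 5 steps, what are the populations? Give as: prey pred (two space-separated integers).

Answer: 20 15

Derivation:
Step 1: prey: 21+4-3=22; pred: 9+3-2=10
Step 2: prey: 22+4-4=22; pred: 10+4-3=11
Step 3: prey: 22+4-4=22; pred: 11+4-3=12
Step 4: prey: 22+4-5=21; pred: 12+5-3=14
Step 5: prey: 21+4-5=20; pred: 14+5-4=15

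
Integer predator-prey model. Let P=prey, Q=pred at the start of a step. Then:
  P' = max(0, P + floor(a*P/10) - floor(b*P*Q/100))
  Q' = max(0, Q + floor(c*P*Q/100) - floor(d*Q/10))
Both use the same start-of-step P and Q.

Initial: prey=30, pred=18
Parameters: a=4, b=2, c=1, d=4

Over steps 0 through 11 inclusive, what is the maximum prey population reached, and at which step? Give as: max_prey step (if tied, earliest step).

Answer: 62 9

Derivation:
Step 1: prey: 30+12-10=32; pred: 18+5-7=16
Step 2: prey: 32+12-10=34; pred: 16+5-6=15
Step 3: prey: 34+13-10=37; pred: 15+5-6=14
Step 4: prey: 37+14-10=41; pred: 14+5-5=14
Step 5: prey: 41+16-11=46; pred: 14+5-5=14
Step 6: prey: 46+18-12=52; pred: 14+6-5=15
Step 7: prey: 52+20-15=57; pred: 15+7-6=16
Step 8: prey: 57+22-18=61; pred: 16+9-6=19
Step 9: prey: 61+24-23=62; pred: 19+11-7=23
Step 10: prey: 62+24-28=58; pred: 23+14-9=28
Step 11: prey: 58+23-32=49; pred: 28+16-11=33
Max prey = 62 at step 9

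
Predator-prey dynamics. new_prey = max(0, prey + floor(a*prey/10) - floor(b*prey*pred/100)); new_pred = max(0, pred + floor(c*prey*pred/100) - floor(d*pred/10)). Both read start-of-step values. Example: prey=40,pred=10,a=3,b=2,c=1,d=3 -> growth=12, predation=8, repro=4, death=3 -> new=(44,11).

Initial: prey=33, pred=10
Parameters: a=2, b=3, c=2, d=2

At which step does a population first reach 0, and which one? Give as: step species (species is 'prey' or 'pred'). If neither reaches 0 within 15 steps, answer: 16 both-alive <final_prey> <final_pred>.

Step 1: prey: 33+6-9=30; pred: 10+6-2=14
Step 2: prey: 30+6-12=24; pred: 14+8-2=20
Step 3: prey: 24+4-14=14; pred: 20+9-4=25
Step 4: prey: 14+2-10=6; pred: 25+7-5=27
Step 5: prey: 6+1-4=3; pred: 27+3-5=25
Step 6: prey: 3+0-2=1; pred: 25+1-5=21
Step 7: prey: 1+0-0=1; pred: 21+0-4=17
Step 8: prey: 1+0-0=1; pred: 17+0-3=14
Step 9: prey: 1+0-0=1; pred: 14+0-2=12
Step 10: prey: 1+0-0=1; pred: 12+0-2=10
Step 11: prey: 1+0-0=1; pred: 10+0-2=8
Step 12: prey: 1+0-0=1; pred: 8+0-1=7
Step 13: prey: 1+0-0=1; pred: 7+0-1=6
Step 14: prey: 1+0-0=1; pred: 6+0-1=5
Step 15: prey: 1+0-0=1; pred: 5+0-1=4
No extinction within 15 steps

Answer: 16 both-alive 1 4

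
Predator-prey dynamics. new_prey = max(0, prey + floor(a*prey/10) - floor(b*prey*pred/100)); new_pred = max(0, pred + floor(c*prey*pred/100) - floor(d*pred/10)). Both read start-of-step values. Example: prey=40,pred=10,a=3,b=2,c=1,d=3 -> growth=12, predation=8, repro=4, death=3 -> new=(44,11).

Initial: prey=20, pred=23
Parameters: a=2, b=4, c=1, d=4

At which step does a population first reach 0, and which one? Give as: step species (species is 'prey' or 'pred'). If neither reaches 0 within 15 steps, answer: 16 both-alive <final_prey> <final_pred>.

Answer: 16 both-alive 2 2

Derivation:
Step 1: prey: 20+4-18=6; pred: 23+4-9=18
Step 2: prey: 6+1-4=3; pred: 18+1-7=12
Step 3: prey: 3+0-1=2; pred: 12+0-4=8
Step 4: prey: 2+0-0=2; pred: 8+0-3=5
Step 5: prey: 2+0-0=2; pred: 5+0-2=3
Step 6: prey: 2+0-0=2; pred: 3+0-1=2
Step 7: prey: 2+0-0=2; pred: 2+0-0=2
Steps 8-15: state stable at prey=2, pred=2 (no change)
No extinction within 15 steps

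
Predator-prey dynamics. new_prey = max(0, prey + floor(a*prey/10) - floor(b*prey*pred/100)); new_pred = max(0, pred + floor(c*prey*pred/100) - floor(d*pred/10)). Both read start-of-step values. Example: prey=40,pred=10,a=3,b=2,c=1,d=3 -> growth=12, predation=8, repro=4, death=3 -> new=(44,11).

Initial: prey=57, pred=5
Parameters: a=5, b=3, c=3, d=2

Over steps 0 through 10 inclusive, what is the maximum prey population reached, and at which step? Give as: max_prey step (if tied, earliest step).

Step 1: prey: 57+28-8=77; pred: 5+8-1=12
Step 2: prey: 77+38-27=88; pred: 12+27-2=37
Step 3: prey: 88+44-97=35; pred: 37+97-7=127
Step 4: prey: 35+17-133=0; pred: 127+133-25=235
Step 5: prey: 0+0-0=0; pred: 235+0-47=188
Step 6: prey: 0+0-0=0; pred: 188+0-37=151
Step 7: prey: 0+0-0=0; pred: 151+0-30=121
Step 8: prey: 0+0-0=0; pred: 121+0-24=97
Step 9: prey: 0+0-0=0; pred: 97+0-19=78
Step 10: prey: 0+0-0=0; pred: 78+0-15=63
Max prey = 88 at step 2

Answer: 88 2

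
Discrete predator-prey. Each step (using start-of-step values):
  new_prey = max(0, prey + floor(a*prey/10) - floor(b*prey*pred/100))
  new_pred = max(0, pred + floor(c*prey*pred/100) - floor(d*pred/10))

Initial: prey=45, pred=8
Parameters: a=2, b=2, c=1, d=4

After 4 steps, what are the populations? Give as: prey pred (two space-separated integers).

Step 1: prey: 45+9-7=47; pred: 8+3-3=8
Step 2: prey: 47+9-7=49; pred: 8+3-3=8
Step 3: prey: 49+9-7=51; pred: 8+3-3=8
Step 4: prey: 51+10-8=53; pred: 8+4-3=9

Answer: 53 9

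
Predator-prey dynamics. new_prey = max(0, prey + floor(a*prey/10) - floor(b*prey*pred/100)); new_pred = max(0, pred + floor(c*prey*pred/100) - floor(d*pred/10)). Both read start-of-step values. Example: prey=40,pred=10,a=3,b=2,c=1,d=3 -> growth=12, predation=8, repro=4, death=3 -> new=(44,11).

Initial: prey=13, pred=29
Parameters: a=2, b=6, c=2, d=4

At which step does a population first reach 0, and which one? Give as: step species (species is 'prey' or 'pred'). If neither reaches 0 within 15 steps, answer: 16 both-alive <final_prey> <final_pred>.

Answer: 1 prey

Derivation:
Step 1: prey: 13+2-22=0; pred: 29+7-11=25
First extinction: prey at step 1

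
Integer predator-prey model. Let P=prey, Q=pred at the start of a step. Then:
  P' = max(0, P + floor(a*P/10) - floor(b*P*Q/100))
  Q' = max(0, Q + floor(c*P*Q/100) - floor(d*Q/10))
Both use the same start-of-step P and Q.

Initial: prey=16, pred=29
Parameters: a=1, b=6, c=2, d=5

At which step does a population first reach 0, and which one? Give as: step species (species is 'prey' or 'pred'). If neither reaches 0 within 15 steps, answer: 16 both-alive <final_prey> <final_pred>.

Step 1: prey: 16+1-27=0; pred: 29+9-14=24
First extinction: prey at step 1

Answer: 1 prey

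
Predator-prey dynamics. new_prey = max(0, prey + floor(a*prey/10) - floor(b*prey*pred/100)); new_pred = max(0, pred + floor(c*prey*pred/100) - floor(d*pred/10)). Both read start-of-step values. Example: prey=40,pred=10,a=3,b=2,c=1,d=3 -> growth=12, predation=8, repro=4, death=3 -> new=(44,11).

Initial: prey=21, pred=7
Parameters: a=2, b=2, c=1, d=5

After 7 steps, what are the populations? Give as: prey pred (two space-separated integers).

Answer: 52 1

Derivation:
Step 1: prey: 21+4-2=23; pred: 7+1-3=5
Step 2: prey: 23+4-2=25; pred: 5+1-2=4
Step 3: prey: 25+5-2=28; pred: 4+1-2=3
Step 4: prey: 28+5-1=32; pred: 3+0-1=2
Step 5: prey: 32+6-1=37; pred: 2+0-1=1
Step 6: prey: 37+7-0=44; pred: 1+0-0=1
Step 7: prey: 44+8-0=52; pred: 1+0-0=1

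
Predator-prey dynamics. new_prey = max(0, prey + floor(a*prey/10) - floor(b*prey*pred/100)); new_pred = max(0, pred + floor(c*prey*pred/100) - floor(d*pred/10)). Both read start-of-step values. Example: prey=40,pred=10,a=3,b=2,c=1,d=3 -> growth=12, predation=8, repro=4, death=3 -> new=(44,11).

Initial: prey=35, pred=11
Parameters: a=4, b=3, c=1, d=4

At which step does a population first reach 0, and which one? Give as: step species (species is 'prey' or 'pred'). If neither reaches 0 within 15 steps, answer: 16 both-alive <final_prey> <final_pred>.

Answer: 16 both-alive 14 8

Derivation:
Step 1: prey: 35+14-11=38; pred: 11+3-4=10
Step 2: prey: 38+15-11=42; pred: 10+3-4=9
Step 3: prey: 42+16-11=47; pred: 9+3-3=9
Step 4: prey: 47+18-12=53; pred: 9+4-3=10
Step 5: prey: 53+21-15=59; pred: 10+5-4=11
Step 6: prey: 59+23-19=63; pred: 11+6-4=13
Step 7: prey: 63+25-24=64; pred: 13+8-5=16
Step 8: prey: 64+25-30=59; pred: 16+10-6=20
Step 9: prey: 59+23-35=47; pred: 20+11-8=23
Step 10: prey: 47+18-32=33; pred: 23+10-9=24
Step 11: prey: 33+13-23=23; pred: 24+7-9=22
Step 12: prey: 23+9-15=17; pred: 22+5-8=19
Step 13: prey: 17+6-9=14; pred: 19+3-7=15
Step 14: prey: 14+5-6=13; pred: 15+2-6=11
Step 15: prey: 13+5-4=14; pred: 11+1-4=8
No extinction within 15 steps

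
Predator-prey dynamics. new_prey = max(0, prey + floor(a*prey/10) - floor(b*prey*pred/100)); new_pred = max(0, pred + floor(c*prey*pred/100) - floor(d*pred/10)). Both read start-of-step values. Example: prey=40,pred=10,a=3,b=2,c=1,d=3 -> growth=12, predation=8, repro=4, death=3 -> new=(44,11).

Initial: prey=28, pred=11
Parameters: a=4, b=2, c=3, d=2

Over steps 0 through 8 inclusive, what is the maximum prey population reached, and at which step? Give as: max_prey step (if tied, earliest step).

Step 1: prey: 28+11-6=33; pred: 11+9-2=18
Step 2: prey: 33+13-11=35; pred: 18+17-3=32
Step 3: prey: 35+14-22=27; pred: 32+33-6=59
Step 4: prey: 27+10-31=6; pred: 59+47-11=95
Step 5: prey: 6+2-11=0; pred: 95+17-19=93
Step 6: prey: 0+0-0=0; pred: 93+0-18=75
Step 7: prey: 0+0-0=0; pred: 75+0-15=60
Step 8: prey: 0+0-0=0; pred: 60+0-12=48
Max prey = 35 at step 2

Answer: 35 2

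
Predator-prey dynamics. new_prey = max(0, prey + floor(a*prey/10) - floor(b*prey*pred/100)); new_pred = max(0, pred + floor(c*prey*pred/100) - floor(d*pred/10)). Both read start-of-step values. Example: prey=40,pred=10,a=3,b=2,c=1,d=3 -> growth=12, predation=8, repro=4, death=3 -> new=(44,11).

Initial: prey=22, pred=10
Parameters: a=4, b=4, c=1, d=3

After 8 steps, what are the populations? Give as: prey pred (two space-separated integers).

Answer: 51 8

Derivation:
Step 1: prey: 22+8-8=22; pred: 10+2-3=9
Step 2: prey: 22+8-7=23; pred: 9+1-2=8
Step 3: prey: 23+9-7=25; pred: 8+1-2=7
Step 4: prey: 25+10-7=28; pred: 7+1-2=6
Step 5: prey: 28+11-6=33; pred: 6+1-1=6
Step 6: prey: 33+13-7=39; pred: 6+1-1=6
Step 7: prey: 39+15-9=45; pred: 6+2-1=7
Step 8: prey: 45+18-12=51; pred: 7+3-2=8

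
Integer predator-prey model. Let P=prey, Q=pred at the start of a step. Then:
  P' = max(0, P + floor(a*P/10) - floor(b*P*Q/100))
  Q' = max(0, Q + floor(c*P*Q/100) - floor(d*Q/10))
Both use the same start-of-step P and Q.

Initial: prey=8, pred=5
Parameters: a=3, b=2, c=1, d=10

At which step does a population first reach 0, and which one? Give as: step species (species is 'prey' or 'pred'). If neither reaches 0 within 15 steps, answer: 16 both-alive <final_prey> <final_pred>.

Answer: 1 pred

Derivation:
Step 1: prey: 8+2-0=10; pred: 5+0-5=0
First extinction: pred at step 1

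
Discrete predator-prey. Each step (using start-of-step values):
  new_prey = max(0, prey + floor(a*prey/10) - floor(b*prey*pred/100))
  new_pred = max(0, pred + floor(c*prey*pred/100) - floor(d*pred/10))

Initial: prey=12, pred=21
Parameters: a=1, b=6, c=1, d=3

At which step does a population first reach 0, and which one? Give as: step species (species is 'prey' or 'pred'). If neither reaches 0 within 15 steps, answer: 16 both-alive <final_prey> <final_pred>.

Answer: 1 prey

Derivation:
Step 1: prey: 12+1-15=0; pred: 21+2-6=17
First extinction: prey at step 1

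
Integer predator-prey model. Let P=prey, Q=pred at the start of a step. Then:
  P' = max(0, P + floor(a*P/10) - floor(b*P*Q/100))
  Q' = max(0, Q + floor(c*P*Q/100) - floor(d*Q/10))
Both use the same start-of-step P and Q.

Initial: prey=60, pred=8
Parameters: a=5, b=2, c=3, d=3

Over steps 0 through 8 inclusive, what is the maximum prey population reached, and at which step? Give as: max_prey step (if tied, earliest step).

Step 1: prey: 60+30-9=81; pred: 8+14-2=20
Step 2: prey: 81+40-32=89; pred: 20+48-6=62
Step 3: prey: 89+44-110=23; pred: 62+165-18=209
Step 4: prey: 23+11-96=0; pred: 209+144-62=291
Step 5: prey: 0+0-0=0; pred: 291+0-87=204
Step 6: prey: 0+0-0=0; pred: 204+0-61=143
Step 7: prey: 0+0-0=0; pred: 143+0-42=101
Step 8: prey: 0+0-0=0; pred: 101+0-30=71
Max prey = 89 at step 2

Answer: 89 2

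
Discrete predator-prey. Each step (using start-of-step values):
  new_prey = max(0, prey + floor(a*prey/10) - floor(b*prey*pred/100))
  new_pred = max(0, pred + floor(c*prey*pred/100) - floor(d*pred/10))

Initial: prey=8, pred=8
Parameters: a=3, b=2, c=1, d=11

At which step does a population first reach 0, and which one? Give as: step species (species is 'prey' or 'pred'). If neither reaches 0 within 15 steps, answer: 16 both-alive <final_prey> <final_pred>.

Answer: 1 pred

Derivation:
Step 1: prey: 8+2-1=9; pred: 8+0-8=0
First extinction: pred at step 1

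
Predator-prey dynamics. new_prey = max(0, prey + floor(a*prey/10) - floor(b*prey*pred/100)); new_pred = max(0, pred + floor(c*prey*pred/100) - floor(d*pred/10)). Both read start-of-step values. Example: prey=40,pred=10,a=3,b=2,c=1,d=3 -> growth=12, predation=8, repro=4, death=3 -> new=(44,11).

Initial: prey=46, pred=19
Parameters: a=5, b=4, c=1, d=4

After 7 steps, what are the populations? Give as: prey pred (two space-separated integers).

Answer: 23 6

Derivation:
Step 1: prey: 46+23-34=35; pred: 19+8-7=20
Step 2: prey: 35+17-28=24; pred: 20+7-8=19
Step 3: prey: 24+12-18=18; pred: 19+4-7=16
Step 4: prey: 18+9-11=16; pred: 16+2-6=12
Step 5: prey: 16+8-7=17; pred: 12+1-4=9
Step 6: prey: 17+8-6=19; pred: 9+1-3=7
Step 7: prey: 19+9-5=23; pred: 7+1-2=6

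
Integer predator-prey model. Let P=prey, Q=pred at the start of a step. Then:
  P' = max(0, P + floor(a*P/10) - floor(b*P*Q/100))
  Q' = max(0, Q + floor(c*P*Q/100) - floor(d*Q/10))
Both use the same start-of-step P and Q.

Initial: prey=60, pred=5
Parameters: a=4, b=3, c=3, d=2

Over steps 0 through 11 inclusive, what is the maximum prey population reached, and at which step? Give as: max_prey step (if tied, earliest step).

Step 1: prey: 60+24-9=75; pred: 5+9-1=13
Step 2: prey: 75+30-29=76; pred: 13+29-2=40
Step 3: prey: 76+30-91=15; pred: 40+91-8=123
Step 4: prey: 15+6-55=0; pred: 123+55-24=154
Step 5: prey: 0+0-0=0; pred: 154+0-30=124
Step 6: prey: 0+0-0=0; pred: 124+0-24=100
Step 7: prey: 0+0-0=0; pred: 100+0-20=80
Step 8: prey: 0+0-0=0; pred: 80+0-16=64
Step 9: prey: 0+0-0=0; pred: 64+0-12=52
Step 10: prey: 0+0-0=0; pred: 52+0-10=42
Step 11: prey: 0+0-0=0; pred: 42+0-8=34
Max prey = 76 at step 2

Answer: 76 2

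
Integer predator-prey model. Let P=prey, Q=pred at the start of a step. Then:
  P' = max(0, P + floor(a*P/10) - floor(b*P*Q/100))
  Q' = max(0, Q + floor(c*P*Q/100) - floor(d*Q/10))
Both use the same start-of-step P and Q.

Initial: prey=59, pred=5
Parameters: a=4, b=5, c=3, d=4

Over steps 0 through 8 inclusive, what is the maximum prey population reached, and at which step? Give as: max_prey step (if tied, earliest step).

Answer: 68 1

Derivation:
Step 1: prey: 59+23-14=68; pred: 5+8-2=11
Step 2: prey: 68+27-37=58; pred: 11+22-4=29
Step 3: prey: 58+23-84=0; pred: 29+50-11=68
Step 4: prey: 0+0-0=0; pred: 68+0-27=41
Step 5: prey: 0+0-0=0; pred: 41+0-16=25
Step 6: prey: 0+0-0=0; pred: 25+0-10=15
Step 7: prey: 0+0-0=0; pred: 15+0-6=9
Step 8: prey: 0+0-0=0; pred: 9+0-3=6
Max prey = 68 at step 1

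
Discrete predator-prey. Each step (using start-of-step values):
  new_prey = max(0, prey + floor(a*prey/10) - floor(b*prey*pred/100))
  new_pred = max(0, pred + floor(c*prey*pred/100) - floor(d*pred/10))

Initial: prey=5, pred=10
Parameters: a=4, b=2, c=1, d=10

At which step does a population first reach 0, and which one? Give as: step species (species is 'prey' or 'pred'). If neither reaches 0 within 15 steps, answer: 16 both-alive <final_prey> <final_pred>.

Step 1: prey: 5+2-1=6; pred: 10+0-10=0
First extinction: pred at step 1

Answer: 1 pred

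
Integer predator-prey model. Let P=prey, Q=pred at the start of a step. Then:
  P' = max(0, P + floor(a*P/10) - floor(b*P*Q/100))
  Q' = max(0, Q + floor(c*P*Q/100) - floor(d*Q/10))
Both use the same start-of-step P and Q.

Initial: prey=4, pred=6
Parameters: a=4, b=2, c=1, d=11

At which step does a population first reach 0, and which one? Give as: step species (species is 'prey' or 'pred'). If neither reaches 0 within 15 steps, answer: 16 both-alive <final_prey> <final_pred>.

Step 1: prey: 4+1-0=5; pred: 6+0-6=0
First extinction: pred at step 1

Answer: 1 pred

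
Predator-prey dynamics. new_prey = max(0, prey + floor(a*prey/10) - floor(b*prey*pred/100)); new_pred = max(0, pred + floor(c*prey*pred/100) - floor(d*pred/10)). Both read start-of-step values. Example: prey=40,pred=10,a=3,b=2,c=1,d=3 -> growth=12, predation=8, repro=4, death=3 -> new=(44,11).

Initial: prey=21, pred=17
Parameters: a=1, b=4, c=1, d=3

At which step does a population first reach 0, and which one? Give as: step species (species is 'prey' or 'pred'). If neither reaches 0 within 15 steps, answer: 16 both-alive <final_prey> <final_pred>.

Answer: 16 both-alive 2 3

Derivation:
Step 1: prey: 21+2-14=9; pred: 17+3-5=15
Step 2: prey: 9+0-5=4; pred: 15+1-4=12
Step 3: prey: 4+0-1=3; pred: 12+0-3=9
Step 4: prey: 3+0-1=2; pred: 9+0-2=7
Step 5: prey: 2+0-0=2; pred: 7+0-2=5
Step 6: prey: 2+0-0=2; pred: 5+0-1=4
Step 7: prey: 2+0-0=2; pred: 4+0-1=3
Step 8: prey: 2+0-0=2; pred: 3+0-0=3
Steps 9-15: state stable at prey=2, pred=3 (no change)
No extinction within 15 steps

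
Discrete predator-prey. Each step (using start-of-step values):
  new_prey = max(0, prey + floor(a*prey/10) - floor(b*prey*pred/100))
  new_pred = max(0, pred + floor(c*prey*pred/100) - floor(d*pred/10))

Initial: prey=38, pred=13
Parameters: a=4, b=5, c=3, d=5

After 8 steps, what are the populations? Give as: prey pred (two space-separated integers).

Step 1: prey: 38+15-24=29; pred: 13+14-6=21
Step 2: prey: 29+11-30=10; pred: 21+18-10=29
Step 3: prey: 10+4-14=0; pred: 29+8-14=23
Step 4: prey: 0+0-0=0; pred: 23+0-11=12
Step 5: prey: 0+0-0=0; pred: 12+0-6=6
Step 6: prey: 0+0-0=0; pred: 6+0-3=3
Step 7: prey: 0+0-0=0; pred: 3+0-1=2
Step 8: prey: 0+0-0=0; pred: 2+0-1=1

Answer: 0 1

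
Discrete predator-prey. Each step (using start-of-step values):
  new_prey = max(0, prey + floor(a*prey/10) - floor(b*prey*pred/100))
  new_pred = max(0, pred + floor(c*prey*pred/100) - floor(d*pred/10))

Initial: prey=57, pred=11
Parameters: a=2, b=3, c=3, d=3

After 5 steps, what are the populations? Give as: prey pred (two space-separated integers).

Step 1: prey: 57+11-18=50; pred: 11+18-3=26
Step 2: prey: 50+10-39=21; pred: 26+39-7=58
Step 3: prey: 21+4-36=0; pred: 58+36-17=77
Step 4: prey: 0+0-0=0; pred: 77+0-23=54
Step 5: prey: 0+0-0=0; pred: 54+0-16=38

Answer: 0 38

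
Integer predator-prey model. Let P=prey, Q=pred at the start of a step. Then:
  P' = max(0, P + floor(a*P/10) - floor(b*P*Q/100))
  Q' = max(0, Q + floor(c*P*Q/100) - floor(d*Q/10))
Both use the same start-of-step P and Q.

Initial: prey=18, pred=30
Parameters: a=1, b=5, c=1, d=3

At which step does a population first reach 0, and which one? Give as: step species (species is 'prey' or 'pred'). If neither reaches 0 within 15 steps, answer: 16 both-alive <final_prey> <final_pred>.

Answer: 1 prey

Derivation:
Step 1: prey: 18+1-27=0; pred: 30+5-9=26
First extinction: prey at step 1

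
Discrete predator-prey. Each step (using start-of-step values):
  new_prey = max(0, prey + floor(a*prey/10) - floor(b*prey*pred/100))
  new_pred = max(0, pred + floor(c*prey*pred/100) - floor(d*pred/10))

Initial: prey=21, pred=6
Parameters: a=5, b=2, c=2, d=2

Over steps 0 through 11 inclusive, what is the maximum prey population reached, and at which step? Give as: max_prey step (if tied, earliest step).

Answer: 61 4

Derivation:
Step 1: prey: 21+10-2=29; pred: 6+2-1=7
Step 2: prey: 29+14-4=39; pred: 7+4-1=10
Step 3: prey: 39+19-7=51; pred: 10+7-2=15
Step 4: prey: 51+25-15=61; pred: 15+15-3=27
Step 5: prey: 61+30-32=59; pred: 27+32-5=54
Step 6: prey: 59+29-63=25; pred: 54+63-10=107
Step 7: prey: 25+12-53=0; pred: 107+53-21=139
Step 8: prey: 0+0-0=0; pred: 139+0-27=112
Step 9: prey: 0+0-0=0; pred: 112+0-22=90
Step 10: prey: 0+0-0=0; pred: 90+0-18=72
Step 11: prey: 0+0-0=0; pred: 72+0-14=58
Max prey = 61 at step 4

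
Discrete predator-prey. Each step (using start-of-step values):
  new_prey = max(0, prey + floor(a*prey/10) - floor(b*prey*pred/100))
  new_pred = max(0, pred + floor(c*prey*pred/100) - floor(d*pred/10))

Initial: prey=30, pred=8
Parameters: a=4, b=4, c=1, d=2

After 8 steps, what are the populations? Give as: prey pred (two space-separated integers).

Answer: 15 17

Derivation:
Step 1: prey: 30+12-9=33; pred: 8+2-1=9
Step 2: prey: 33+13-11=35; pred: 9+2-1=10
Step 3: prey: 35+14-14=35; pred: 10+3-2=11
Step 4: prey: 35+14-15=34; pred: 11+3-2=12
Step 5: prey: 34+13-16=31; pred: 12+4-2=14
Step 6: prey: 31+12-17=26; pred: 14+4-2=16
Step 7: prey: 26+10-16=20; pred: 16+4-3=17
Step 8: prey: 20+8-13=15; pred: 17+3-3=17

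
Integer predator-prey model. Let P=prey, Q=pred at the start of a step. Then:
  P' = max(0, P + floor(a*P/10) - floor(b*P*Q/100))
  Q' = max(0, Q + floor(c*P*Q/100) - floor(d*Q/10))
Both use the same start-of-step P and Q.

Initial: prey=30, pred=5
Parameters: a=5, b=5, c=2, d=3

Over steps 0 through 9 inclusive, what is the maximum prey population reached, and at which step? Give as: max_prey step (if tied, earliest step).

Answer: 44 2

Derivation:
Step 1: prey: 30+15-7=38; pred: 5+3-1=7
Step 2: prey: 38+19-13=44; pred: 7+5-2=10
Step 3: prey: 44+22-22=44; pred: 10+8-3=15
Step 4: prey: 44+22-33=33; pred: 15+13-4=24
Step 5: prey: 33+16-39=10; pred: 24+15-7=32
Step 6: prey: 10+5-16=0; pred: 32+6-9=29
Step 7: prey: 0+0-0=0; pred: 29+0-8=21
Step 8: prey: 0+0-0=0; pred: 21+0-6=15
Step 9: prey: 0+0-0=0; pred: 15+0-4=11
Max prey = 44 at step 2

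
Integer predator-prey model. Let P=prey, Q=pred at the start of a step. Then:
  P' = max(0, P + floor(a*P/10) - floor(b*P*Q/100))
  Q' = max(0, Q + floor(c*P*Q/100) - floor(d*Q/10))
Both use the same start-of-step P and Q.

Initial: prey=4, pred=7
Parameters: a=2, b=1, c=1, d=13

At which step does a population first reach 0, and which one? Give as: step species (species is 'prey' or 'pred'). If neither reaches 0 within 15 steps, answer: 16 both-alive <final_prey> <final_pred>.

Answer: 1 pred

Derivation:
Step 1: prey: 4+0-0=4; pred: 7+0-9=0
First extinction: pred at step 1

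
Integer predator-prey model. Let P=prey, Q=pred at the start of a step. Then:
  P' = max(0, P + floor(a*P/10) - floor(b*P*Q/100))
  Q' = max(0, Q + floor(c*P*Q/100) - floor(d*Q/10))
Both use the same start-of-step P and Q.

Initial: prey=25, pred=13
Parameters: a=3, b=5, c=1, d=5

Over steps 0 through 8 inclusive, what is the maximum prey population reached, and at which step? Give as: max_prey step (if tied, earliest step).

Step 1: prey: 25+7-16=16; pred: 13+3-6=10
Step 2: prey: 16+4-8=12; pred: 10+1-5=6
Step 3: prey: 12+3-3=12; pred: 6+0-3=3
Step 4: prey: 12+3-1=14; pred: 3+0-1=2
Step 5: prey: 14+4-1=17; pred: 2+0-1=1
Step 6: prey: 17+5-0=22; pred: 1+0-0=1
Step 7: prey: 22+6-1=27; pred: 1+0-0=1
Step 8: prey: 27+8-1=34; pred: 1+0-0=1
Max prey = 34 at step 8

Answer: 34 8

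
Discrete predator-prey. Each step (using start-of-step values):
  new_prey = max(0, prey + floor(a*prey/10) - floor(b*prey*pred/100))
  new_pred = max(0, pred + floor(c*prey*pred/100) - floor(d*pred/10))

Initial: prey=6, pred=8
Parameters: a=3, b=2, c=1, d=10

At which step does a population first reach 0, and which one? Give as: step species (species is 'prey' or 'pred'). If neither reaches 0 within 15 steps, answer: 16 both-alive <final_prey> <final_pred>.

Answer: 1 pred

Derivation:
Step 1: prey: 6+1-0=7; pred: 8+0-8=0
First extinction: pred at step 1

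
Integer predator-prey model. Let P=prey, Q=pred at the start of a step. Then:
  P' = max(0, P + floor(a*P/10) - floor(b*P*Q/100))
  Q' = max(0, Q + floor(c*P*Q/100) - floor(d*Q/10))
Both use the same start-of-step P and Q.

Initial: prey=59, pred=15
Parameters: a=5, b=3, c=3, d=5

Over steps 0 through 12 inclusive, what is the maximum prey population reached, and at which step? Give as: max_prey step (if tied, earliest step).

Answer: 62 1

Derivation:
Step 1: prey: 59+29-26=62; pred: 15+26-7=34
Step 2: prey: 62+31-63=30; pred: 34+63-17=80
Step 3: prey: 30+15-72=0; pred: 80+72-40=112
Step 4: prey: 0+0-0=0; pred: 112+0-56=56
Step 5: prey: 0+0-0=0; pred: 56+0-28=28
Step 6: prey: 0+0-0=0; pred: 28+0-14=14
Step 7: prey: 0+0-0=0; pred: 14+0-7=7
Step 8: prey: 0+0-0=0; pred: 7+0-3=4
Step 9: prey: 0+0-0=0; pred: 4+0-2=2
Step 10: prey: 0+0-0=0; pred: 2+0-1=1
Step 11: prey: 0+0-0=0; pred: 1+0-0=1
Step 12: prey: 0+0-0=0; pred: 1+0-0=1
Max prey = 62 at step 1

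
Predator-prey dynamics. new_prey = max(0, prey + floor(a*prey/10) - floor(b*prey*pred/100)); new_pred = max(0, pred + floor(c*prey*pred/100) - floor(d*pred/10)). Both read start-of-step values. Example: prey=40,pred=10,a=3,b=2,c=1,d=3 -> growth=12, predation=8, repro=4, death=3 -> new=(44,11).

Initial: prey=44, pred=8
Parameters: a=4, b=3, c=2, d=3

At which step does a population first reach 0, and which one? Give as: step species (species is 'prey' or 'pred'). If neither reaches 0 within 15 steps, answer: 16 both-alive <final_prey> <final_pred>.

Answer: 5 prey

Derivation:
Step 1: prey: 44+17-10=51; pred: 8+7-2=13
Step 2: prey: 51+20-19=52; pred: 13+13-3=23
Step 3: prey: 52+20-35=37; pred: 23+23-6=40
Step 4: prey: 37+14-44=7; pred: 40+29-12=57
Step 5: prey: 7+2-11=0; pred: 57+7-17=47
First extinction: prey at step 5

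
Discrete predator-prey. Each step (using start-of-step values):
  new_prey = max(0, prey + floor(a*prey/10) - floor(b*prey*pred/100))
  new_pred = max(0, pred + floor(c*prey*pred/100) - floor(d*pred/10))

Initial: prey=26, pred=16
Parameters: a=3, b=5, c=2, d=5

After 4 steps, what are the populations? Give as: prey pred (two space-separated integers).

Answer: 4 4

Derivation:
Step 1: prey: 26+7-20=13; pred: 16+8-8=16
Step 2: prey: 13+3-10=6; pred: 16+4-8=12
Step 3: prey: 6+1-3=4; pred: 12+1-6=7
Step 4: prey: 4+1-1=4; pred: 7+0-3=4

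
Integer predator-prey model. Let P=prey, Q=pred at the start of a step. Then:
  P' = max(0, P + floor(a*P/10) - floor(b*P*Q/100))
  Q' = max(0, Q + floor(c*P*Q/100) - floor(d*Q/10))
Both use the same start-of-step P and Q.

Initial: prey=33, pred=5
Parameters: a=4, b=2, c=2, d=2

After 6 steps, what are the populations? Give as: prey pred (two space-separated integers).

Answer: 0 127

Derivation:
Step 1: prey: 33+13-3=43; pred: 5+3-1=7
Step 2: prey: 43+17-6=54; pred: 7+6-1=12
Step 3: prey: 54+21-12=63; pred: 12+12-2=22
Step 4: prey: 63+25-27=61; pred: 22+27-4=45
Step 5: prey: 61+24-54=31; pred: 45+54-9=90
Step 6: prey: 31+12-55=0; pred: 90+55-18=127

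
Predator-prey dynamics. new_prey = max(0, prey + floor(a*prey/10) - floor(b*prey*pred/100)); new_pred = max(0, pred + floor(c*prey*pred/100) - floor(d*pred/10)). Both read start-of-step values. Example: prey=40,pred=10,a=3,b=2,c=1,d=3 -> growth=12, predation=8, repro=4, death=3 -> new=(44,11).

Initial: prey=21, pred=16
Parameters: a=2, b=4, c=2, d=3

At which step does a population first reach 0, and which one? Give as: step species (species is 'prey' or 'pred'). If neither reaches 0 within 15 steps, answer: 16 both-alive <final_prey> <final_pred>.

Answer: 16 both-alive 2 3

Derivation:
Step 1: prey: 21+4-13=12; pred: 16+6-4=18
Step 2: prey: 12+2-8=6; pred: 18+4-5=17
Step 3: prey: 6+1-4=3; pred: 17+2-5=14
Step 4: prey: 3+0-1=2; pred: 14+0-4=10
Step 5: prey: 2+0-0=2; pred: 10+0-3=7
Step 6: prey: 2+0-0=2; pred: 7+0-2=5
Step 7: prey: 2+0-0=2; pred: 5+0-1=4
Step 8: prey: 2+0-0=2; pred: 4+0-1=3
Step 9: prey: 2+0-0=2; pred: 3+0-0=3
Steps 10-15: state stable at prey=2, pred=3 (no change)
No extinction within 15 steps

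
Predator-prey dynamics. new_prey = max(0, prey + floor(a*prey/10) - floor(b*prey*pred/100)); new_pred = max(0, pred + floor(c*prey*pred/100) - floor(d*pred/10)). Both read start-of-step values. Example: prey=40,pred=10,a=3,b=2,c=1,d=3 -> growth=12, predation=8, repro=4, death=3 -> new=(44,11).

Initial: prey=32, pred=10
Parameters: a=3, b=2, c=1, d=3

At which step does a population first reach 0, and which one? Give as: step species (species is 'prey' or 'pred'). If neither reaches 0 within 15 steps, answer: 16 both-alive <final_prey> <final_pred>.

Step 1: prey: 32+9-6=35; pred: 10+3-3=10
Step 2: prey: 35+10-7=38; pred: 10+3-3=10
Step 3: prey: 38+11-7=42; pred: 10+3-3=10
Step 4: prey: 42+12-8=46; pred: 10+4-3=11
Step 5: prey: 46+13-10=49; pred: 11+5-3=13
Step 6: prey: 49+14-12=51; pred: 13+6-3=16
Step 7: prey: 51+15-16=50; pred: 16+8-4=20
Step 8: prey: 50+15-20=45; pred: 20+10-6=24
Step 9: prey: 45+13-21=37; pred: 24+10-7=27
Step 10: prey: 37+11-19=29; pred: 27+9-8=28
Step 11: prey: 29+8-16=21; pred: 28+8-8=28
Step 12: prey: 21+6-11=16; pred: 28+5-8=25
Step 13: prey: 16+4-8=12; pred: 25+4-7=22
Step 14: prey: 12+3-5=10; pred: 22+2-6=18
Step 15: prey: 10+3-3=10; pred: 18+1-5=14
No extinction within 15 steps

Answer: 16 both-alive 10 14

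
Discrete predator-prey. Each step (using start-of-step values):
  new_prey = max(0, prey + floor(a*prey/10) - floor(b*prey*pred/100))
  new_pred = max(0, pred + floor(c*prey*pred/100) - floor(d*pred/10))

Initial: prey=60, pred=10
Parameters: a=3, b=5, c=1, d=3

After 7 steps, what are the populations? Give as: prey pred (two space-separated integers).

Step 1: prey: 60+18-30=48; pred: 10+6-3=13
Step 2: prey: 48+14-31=31; pred: 13+6-3=16
Step 3: prey: 31+9-24=16; pred: 16+4-4=16
Step 4: prey: 16+4-12=8; pred: 16+2-4=14
Step 5: prey: 8+2-5=5; pred: 14+1-4=11
Step 6: prey: 5+1-2=4; pred: 11+0-3=8
Step 7: prey: 4+1-1=4; pred: 8+0-2=6

Answer: 4 6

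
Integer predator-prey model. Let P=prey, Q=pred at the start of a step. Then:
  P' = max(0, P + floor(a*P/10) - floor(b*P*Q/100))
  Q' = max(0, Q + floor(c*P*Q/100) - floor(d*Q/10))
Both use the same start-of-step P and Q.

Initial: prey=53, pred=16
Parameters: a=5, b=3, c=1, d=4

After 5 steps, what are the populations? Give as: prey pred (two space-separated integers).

Answer: 30 24

Derivation:
Step 1: prey: 53+26-25=54; pred: 16+8-6=18
Step 2: prey: 54+27-29=52; pred: 18+9-7=20
Step 3: prey: 52+26-31=47; pred: 20+10-8=22
Step 4: prey: 47+23-31=39; pred: 22+10-8=24
Step 5: prey: 39+19-28=30; pred: 24+9-9=24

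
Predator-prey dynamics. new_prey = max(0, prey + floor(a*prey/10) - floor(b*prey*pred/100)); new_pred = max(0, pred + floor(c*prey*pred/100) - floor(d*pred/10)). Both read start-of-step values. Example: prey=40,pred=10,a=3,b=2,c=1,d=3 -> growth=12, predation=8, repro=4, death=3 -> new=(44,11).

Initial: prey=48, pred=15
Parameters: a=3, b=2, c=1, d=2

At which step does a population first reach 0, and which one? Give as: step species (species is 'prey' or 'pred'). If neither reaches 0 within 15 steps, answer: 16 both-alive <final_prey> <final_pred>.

Answer: 16 both-alive 2 7

Derivation:
Step 1: prey: 48+14-14=48; pred: 15+7-3=19
Step 2: prey: 48+14-18=44; pred: 19+9-3=25
Step 3: prey: 44+13-22=35; pred: 25+11-5=31
Step 4: prey: 35+10-21=24; pred: 31+10-6=35
Step 5: prey: 24+7-16=15; pred: 35+8-7=36
Step 6: prey: 15+4-10=9; pred: 36+5-7=34
Step 7: prey: 9+2-6=5; pred: 34+3-6=31
Step 8: prey: 5+1-3=3; pred: 31+1-6=26
Step 9: prey: 3+0-1=2; pred: 26+0-5=21
Step 10: prey: 2+0-0=2; pred: 21+0-4=17
Step 11: prey: 2+0-0=2; pred: 17+0-3=14
Step 12: prey: 2+0-0=2; pred: 14+0-2=12
Step 13: prey: 2+0-0=2; pred: 12+0-2=10
Step 14: prey: 2+0-0=2; pred: 10+0-2=8
Step 15: prey: 2+0-0=2; pred: 8+0-1=7
No extinction within 15 steps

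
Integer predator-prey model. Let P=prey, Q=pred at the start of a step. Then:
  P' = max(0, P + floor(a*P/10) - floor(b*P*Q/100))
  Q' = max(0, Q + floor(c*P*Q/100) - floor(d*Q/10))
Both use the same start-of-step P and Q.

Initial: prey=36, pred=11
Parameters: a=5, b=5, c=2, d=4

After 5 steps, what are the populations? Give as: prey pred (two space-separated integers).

Answer: 4 15

Derivation:
Step 1: prey: 36+18-19=35; pred: 11+7-4=14
Step 2: prey: 35+17-24=28; pred: 14+9-5=18
Step 3: prey: 28+14-25=17; pred: 18+10-7=21
Step 4: prey: 17+8-17=8; pred: 21+7-8=20
Step 5: prey: 8+4-8=4; pred: 20+3-8=15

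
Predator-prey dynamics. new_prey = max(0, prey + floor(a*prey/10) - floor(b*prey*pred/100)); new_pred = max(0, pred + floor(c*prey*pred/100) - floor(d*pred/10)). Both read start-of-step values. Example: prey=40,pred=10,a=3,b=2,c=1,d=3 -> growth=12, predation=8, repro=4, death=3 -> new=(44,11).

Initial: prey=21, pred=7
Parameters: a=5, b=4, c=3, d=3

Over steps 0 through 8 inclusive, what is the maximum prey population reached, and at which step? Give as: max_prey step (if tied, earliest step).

Step 1: prey: 21+10-5=26; pred: 7+4-2=9
Step 2: prey: 26+13-9=30; pred: 9+7-2=14
Step 3: prey: 30+15-16=29; pred: 14+12-4=22
Step 4: prey: 29+14-25=18; pred: 22+19-6=35
Step 5: prey: 18+9-25=2; pred: 35+18-10=43
Step 6: prey: 2+1-3=0; pred: 43+2-12=33
Step 7: prey: 0+0-0=0; pred: 33+0-9=24
Step 8: prey: 0+0-0=0; pred: 24+0-7=17
Max prey = 30 at step 2

Answer: 30 2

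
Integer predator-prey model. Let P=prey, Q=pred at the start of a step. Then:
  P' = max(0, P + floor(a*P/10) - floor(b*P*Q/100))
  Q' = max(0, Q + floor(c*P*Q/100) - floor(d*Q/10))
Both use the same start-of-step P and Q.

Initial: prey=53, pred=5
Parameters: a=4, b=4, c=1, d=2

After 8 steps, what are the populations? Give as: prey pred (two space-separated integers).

Answer: 0 28

Derivation:
Step 1: prey: 53+21-10=64; pred: 5+2-1=6
Step 2: prey: 64+25-15=74; pred: 6+3-1=8
Step 3: prey: 74+29-23=80; pred: 8+5-1=12
Step 4: prey: 80+32-38=74; pred: 12+9-2=19
Step 5: prey: 74+29-56=47; pred: 19+14-3=30
Step 6: prey: 47+18-56=9; pred: 30+14-6=38
Step 7: prey: 9+3-13=0; pred: 38+3-7=34
Step 8: prey: 0+0-0=0; pred: 34+0-6=28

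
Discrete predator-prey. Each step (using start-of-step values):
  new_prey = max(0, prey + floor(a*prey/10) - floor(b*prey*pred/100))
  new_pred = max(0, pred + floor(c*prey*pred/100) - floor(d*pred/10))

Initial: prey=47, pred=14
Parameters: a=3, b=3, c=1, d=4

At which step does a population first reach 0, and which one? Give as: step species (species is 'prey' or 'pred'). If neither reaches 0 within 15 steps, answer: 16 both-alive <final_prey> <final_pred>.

Answer: 16 both-alive 69 5

Derivation:
Step 1: prey: 47+14-19=42; pred: 14+6-5=15
Step 2: prey: 42+12-18=36; pred: 15+6-6=15
Step 3: prey: 36+10-16=30; pred: 15+5-6=14
Step 4: prey: 30+9-12=27; pred: 14+4-5=13
Step 5: prey: 27+8-10=25; pred: 13+3-5=11
Step 6: prey: 25+7-8=24; pred: 11+2-4=9
Step 7: prey: 24+7-6=25; pred: 9+2-3=8
Step 8: prey: 25+7-6=26; pred: 8+2-3=7
Step 9: prey: 26+7-5=28; pred: 7+1-2=6
Step 10: prey: 28+8-5=31; pred: 6+1-2=5
Step 11: prey: 31+9-4=36; pred: 5+1-2=4
Step 12: prey: 36+10-4=42; pred: 4+1-1=4
Step 13: prey: 42+12-5=49; pred: 4+1-1=4
Step 14: prey: 49+14-5=58; pred: 4+1-1=4
Step 15: prey: 58+17-6=69; pred: 4+2-1=5
No extinction within 15 steps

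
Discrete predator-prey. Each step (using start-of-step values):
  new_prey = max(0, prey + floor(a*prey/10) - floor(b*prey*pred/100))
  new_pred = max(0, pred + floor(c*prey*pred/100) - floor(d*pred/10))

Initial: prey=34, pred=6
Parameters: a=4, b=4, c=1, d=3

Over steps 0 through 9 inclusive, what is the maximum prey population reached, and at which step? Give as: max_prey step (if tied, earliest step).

Answer: 55 5

Derivation:
Step 1: prey: 34+13-8=39; pred: 6+2-1=7
Step 2: prey: 39+15-10=44; pred: 7+2-2=7
Step 3: prey: 44+17-12=49; pred: 7+3-2=8
Step 4: prey: 49+19-15=53; pred: 8+3-2=9
Step 5: prey: 53+21-19=55; pred: 9+4-2=11
Step 6: prey: 55+22-24=53; pred: 11+6-3=14
Step 7: prey: 53+21-29=45; pred: 14+7-4=17
Step 8: prey: 45+18-30=33; pred: 17+7-5=19
Step 9: prey: 33+13-25=21; pred: 19+6-5=20
Max prey = 55 at step 5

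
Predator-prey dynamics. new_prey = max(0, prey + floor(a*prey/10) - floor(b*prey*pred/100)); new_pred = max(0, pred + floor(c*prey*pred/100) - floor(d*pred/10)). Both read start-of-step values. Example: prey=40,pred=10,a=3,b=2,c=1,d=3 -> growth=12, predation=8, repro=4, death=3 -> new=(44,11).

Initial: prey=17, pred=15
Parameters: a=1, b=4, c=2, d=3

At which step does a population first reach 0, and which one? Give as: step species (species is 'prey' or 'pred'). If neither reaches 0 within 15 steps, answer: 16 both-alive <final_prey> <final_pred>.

Answer: 16 both-alive 2 3

Derivation:
Step 1: prey: 17+1-10=8; pred: 15+5-4=16
Step 2: prey: 8+0-5=3; pred: 16+2-4=14
Step 3: prey: 3+0-1=2; pred: 14+0-4=10
Step 4: prey: 2+0-0=2; pred: 10+0-3=7
Step 5: prey: 2+0-0=2; pred: 7+0-2=5
Step 6: prey: 2+0-0=2; pred: 5+0-1=4
Step 7: prey: 2+0-0=2; pred: 4+0-1=3
Step 8: prey: 2+0-0=2; pred: 3+0-0=3
Steps 9-15: state stable at prey=2, pred=3 (no change)
No extinction within 15 steps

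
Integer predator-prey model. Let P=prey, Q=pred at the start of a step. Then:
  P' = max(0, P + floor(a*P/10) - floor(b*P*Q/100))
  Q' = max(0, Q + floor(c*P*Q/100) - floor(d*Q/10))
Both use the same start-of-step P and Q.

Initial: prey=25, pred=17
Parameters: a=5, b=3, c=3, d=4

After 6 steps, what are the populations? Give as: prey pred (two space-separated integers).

Answer: 2 18

Derivation:
Step 1: prey: 25+12-12=25; pred: 17+12-6=23
Step 2: prey: 25+12-17=20; pred: 23+17-9=31
Step 3: prey: 20+10-18=12; pred: 31+18-12=37
Step 4: prey: 12+6-13=5; pred: 37+13-14=36
Step 5: prey: 5+2-5=2; pred: 36+5-14=27
Step 6: prey: 2+1-1=2; pred: 27+1-10=18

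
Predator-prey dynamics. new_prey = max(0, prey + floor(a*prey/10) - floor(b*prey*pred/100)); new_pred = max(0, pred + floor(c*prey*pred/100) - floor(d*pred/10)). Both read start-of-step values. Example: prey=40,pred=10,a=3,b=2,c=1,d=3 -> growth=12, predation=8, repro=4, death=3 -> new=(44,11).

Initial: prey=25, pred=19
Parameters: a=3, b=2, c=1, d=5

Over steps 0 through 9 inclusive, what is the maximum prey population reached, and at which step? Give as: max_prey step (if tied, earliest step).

Step 1: prey: 25+7-9=23; pred: 19+4-9=14
Step 2: prey: 23+6-6=23; pred: 14+3-7=10
Step 3: prey: 23+6-4=25; pred: 10+2-5=7
Step 4: prey: 25+7-3=29; pred: 7+1-3=5
Step 5: prey: 29+8-2=35; pred: 5+1-2=4
Step 6: prey: 35+10-2=43; pred: 4+1-2=3
Step 7: prey: 43+12-2=53; pred: 3+1-1=3
Step 8: prey: 53+15-3=65; pred: 3+1-1=3
Step 9: prey: 65+19-3=81; pred: 3+1-1=3
Max prey = 81 at step 9

Answer: 81 9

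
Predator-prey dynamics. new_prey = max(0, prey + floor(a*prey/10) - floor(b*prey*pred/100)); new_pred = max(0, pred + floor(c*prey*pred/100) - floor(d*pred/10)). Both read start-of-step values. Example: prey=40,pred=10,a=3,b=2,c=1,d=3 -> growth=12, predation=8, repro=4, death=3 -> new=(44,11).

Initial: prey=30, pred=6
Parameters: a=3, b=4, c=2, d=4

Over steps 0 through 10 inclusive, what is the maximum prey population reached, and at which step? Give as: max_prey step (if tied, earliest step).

Step 1: prey: 30+9-7=32; pred: 6+3-2=7
Step 2: prey: 32+9-8=33; pred: 7+4-2=9
Step 3: prey: 33+9-11=31; pred: 9+5-3=11
Step 4: prey: 31+9-13=27; pred: 11+6-4=13
Step 5: prey: 27+8-14=21; pred: 13+7-5=15
Step 6: prey: 21+6-12=15; pred: 15+6-6=15
Step 7: prey: 15+4-9=10; pred: 15+4-6=13
Step 8: prey: 10+3-5=8; pred: 13+2-5=10
Step 9: prey: 8+2-3=7; pred: 10+1-4=7
Step 10: prey: 7+2-1=8; pred: 7+0-2=5
Max prey = 33 at step 2

Answer: 33 2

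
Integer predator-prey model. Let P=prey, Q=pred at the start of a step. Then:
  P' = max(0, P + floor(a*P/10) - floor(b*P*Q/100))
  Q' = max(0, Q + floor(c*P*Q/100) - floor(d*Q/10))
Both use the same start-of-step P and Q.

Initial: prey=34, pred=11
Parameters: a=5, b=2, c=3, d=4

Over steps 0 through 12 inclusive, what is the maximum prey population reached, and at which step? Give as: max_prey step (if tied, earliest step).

Answer: 51 2

Derivation:
Step 1: prey: 34+17-7=44; pred: 11+11-4=18
Step 2: prey: 44+22-15=51; pred: 18+23-7=34
Step 3: prey: 51+25-34=42; pred: 34+52-13=73
Step 4: prey: 42+21-61=2; pred: 73+91-29=135
Step 5: prey: 2+1-5=0; pred: 135+8-54=89
Step 6: prey: 0+0-0=0; pred: 89+0-35=54
Step 7: prey: 0+0-0=0; pred: 54+0-21=33
Step 8: prey: 0+0-0=0; pred: 33+0-13=20
Step 9: prey: 0+0-0=0; pred: 20+0-8=12
Step 10: prey: 0+0-0=0; pred: 12+0-4=8
Step 11: prey: 0+0-0=0; pred: 8+0-3=5
Step 12: prey: 0+0-0=0; pred: 5+0-2=3
Max prey = 51 at step 2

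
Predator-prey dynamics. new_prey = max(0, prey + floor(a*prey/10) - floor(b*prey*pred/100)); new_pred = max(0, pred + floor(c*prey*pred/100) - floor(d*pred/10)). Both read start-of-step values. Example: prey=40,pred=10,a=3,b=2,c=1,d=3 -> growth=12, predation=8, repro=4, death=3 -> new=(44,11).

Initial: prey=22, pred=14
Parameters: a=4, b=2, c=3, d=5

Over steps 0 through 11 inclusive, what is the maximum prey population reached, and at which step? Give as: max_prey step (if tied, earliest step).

Step 1: prey: 22+8-6=24; pred: 14+9-7=16
Step 2: prey: 24+9-7=26; pred: 16+11-8=19
Step 3: prey: 26+10-9=27; pred: 19+14-9=24
Step 4: prey: 27+10-12=25; pred: 24+19-12=31
Step 5: prey: 25+10-15=20; pred: 31+23-15=39
Step 6: prey: 20+8-15=13; pred: 39+23-19=43
Step 7: prey: 13+5-11=7; pred: 43+16-21=38
Step 8: prey: 7+2-5=4; pred: 38+7-19=26
Step 9: prey: 4+1-2=3; pred: 26+3-13=16
Step 10: prey: 3+1-0=4; pred: 16+1-8=9
Step 11: prey: 4+1-0=5; pred: 9+1-4=6
Max prey = 27 at step 3

Answer: 27 3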